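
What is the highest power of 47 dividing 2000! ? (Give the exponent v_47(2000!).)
v_47(2000!) = 42

Legendre's formula: v_p(n!) = Σ_{k ≥ 1} ⌊n / p^k⌋. For p = 47, n = 2000, the terms are:
  ⌊2000/47^1⌋ = ⌊2000/47⌋ = 42
(the next term ⌊2000/47^2⌋ = 0, terminating the sum). Summing: v_47(2000!) = 42 = 42.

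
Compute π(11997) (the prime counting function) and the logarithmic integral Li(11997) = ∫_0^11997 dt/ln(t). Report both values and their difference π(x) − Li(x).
π(11997) = 1438;  Li(11997) ≈ 1460.78;  π(x) − Li(x) ≈ -22.78.

Direct count of primes ≤ 11997 gives π(11997) = 1438. Numerical evaluation of the logarithmic integral gives Li(11997) ≈ 1460.78. The difference π(x) − Li(x) ≈ -22.78 is typically negative for small/moderate x (Li(x) overestimates), though Littlewood's theorem shows this sign changes infinitely often.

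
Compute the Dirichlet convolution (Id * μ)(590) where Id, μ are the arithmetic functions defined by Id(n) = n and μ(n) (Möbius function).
(Id * μ)(590) = 232

Divisors of 590: [1, 2, 5, 10, 59, 118, 295, 590]. For each d | 590:
  d = 1: Id(1) · μ(590/1) = 1 · -1 = -1
  d = 2: Id(2) · μ(590/2) = 2 · 1 = 2
  d = 5: Id(5) · μ(590/5) = 5 · 1 = 5
  d = 10: Id(10) · μ(590/10) = 10 · -1 = -10
  d = 59: Id(59) · μ(590/59) = 59 · 1 = 59
  d = 118: Id(118) · μ(590/118) = 118 · -1 = -118
  d = 295: Id(295) · μ(590/295) = 295 · -1 = -295
  d = 590: Id(590) · μ(590/590) = 590 · 1 = 590
Summing: (Id * μ)(590) = -1 + 2 + 5 + -10 + 59 + -118 + -295 + 590 = 232.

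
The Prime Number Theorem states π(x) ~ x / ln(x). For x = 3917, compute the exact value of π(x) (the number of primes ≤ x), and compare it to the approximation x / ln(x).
π(3917) = 542;  x/ln(x) ≈ 473.46;  relative error ≈ 12.65%.

Directly count primes up to 3917: π(3917) = 542. The PNT approximation gives 3917/ln(3917) ≈ 3917/8.27308 ≈ 473.46. Relative error (π(x) − x/ln(x)) / π(x) ≈ 12.65%; the approximation is known to undercount slightly (Li(x) is a better estimate).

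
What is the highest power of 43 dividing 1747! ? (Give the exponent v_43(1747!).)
v_43(1747!) = 40

Legendre's formula: v_p(n!) = Σ_{k ≥ 1} ⌊n / p^k⌋. For p = 43, n = 1747, the terms are:
  ⌊1747/43^1⌋ = ⌊1747/43⌋ = 40
(the next term ⌊1747/43^2⌋ = 0, terminating the sum). Summing: v_43(1747!) = 40 = 40.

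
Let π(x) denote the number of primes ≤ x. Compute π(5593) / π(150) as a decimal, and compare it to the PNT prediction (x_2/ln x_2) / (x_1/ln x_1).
π(5593)/π(150) = 738/35 ≈ 21.0857;  PNT prediction ≈ 21.6507.

π(150) = 35 and π(5593) = 738, so π(5593)/π(150) ≈ 21.0857. The PNT-predicted ratio is (5593/ln(5593)) / (150/ln(150)) ≈ 21.6507. The two agree to within a few percent, as expected.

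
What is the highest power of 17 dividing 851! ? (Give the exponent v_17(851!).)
v_17(851!) = 52

Legendre's formula: v_p(n!) = Σ_{k ≥ 1} ⌊n / p^k⌋. For p = 17, n = 851, the terms are:
  ⌊851/17^1⌋ = ⌊851/17⌋ = 50
  ⌊851/17^2⌋ = ⌊851/289⌋ = 2
(the next term ⌊851/17^3⌋ = 0, terminating the sum). Summing: v_17(851!) = 50 + 2 = 52.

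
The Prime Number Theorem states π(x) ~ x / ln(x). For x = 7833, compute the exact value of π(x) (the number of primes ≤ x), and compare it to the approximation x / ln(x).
π(7833) = 990;  x/ln(x) ≈ 873.62;  relative error ≈ 11.76%.

Directly count primes up to 7833: π(7833) = 990. The PNT approximation gives 7833/ln(7833) ≈ 7833/8.96610 ≈ 873.62. Relative error (π(x) − x/ln(x)) / π(x) ≈ 11.76%; the approximation is known to undercount slightly (Li(x) is a better estimate).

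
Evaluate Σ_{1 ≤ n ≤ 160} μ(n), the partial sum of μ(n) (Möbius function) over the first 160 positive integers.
Σ_{n ≤ 160} μ(n) = 0

Compute μ(n) for each 1 ≤ n ≤ 160: μ(1) = 1, μ(2) = -1, μ(3) = -1, μ(4) = 0, μ(5) = -1, μ(6) = 1, μ(7) = -1, μ(8) = 0, μ(9) = 0, μ(10) = 1, μ(11) = -1, μ(12) = 0, μ(13) = -1, μ(14) = 1, μ(15) = 1, μ(16) = 0, μ(17) = -1, μ(18) = 0, μ(19) = -1, μ(20) = 0, μ(21) = 1, μ(22) = 1, μ(23) = -1, μ(24) = 0, μ(25) = 0, μ(26) = 1, μ(27) = 0, μ(28) = 0, μ(29) = -1, μ(30) = -1, μ(31) = -1, μ(32) = 0, μ(33) = 1, μ(34) = 1, μ(35) = 1, μ(36) = 0, μ(37) = -1, μ(38) = 1, μ(39) = 1, μ(40) = 0, μ(41) = -1, μ(42) = -1, μ(43) = -1, μ(44) = 0, μ(45) = 0, μ(46) = 1, μ(47) = -1, μ(48) = 0, μ(49) = 0, μ(50) = 0, μ(51) = 1, μ(52) = 0, μ(53) = -1, μ(54) = 0, μ(55) = 1, μ(56) = 0, μ(57) = 1, μ(58) = 1, μ(59) = -1, μ(60) = 0, μ(61) = -1, μ(62) = 1, μ(63) = 0, μ(64) = 0, μ(65) = 1, μ(66) = -1, μ(67) = -1, μ(68) = 0, μ(69) = 1, μ(70) = -1, μ(71) = -1, μ(72) = 0, μ(73) = -1, μ(74) = 1, μ(75) = 0, μ(76) = 0, μ(77) = 1, μ(78) = -1, μ(79) = -1, μ(80) = 0, μ(81) = 0, μ(82) = 1, μ(83) = -1, μ(84) = 0, μ(85) = 1, μ(86) = 1, μ(87) = 1, μ(88) = 0, μ(89) = -1, μ(90) = 0, μ(91) = 1, μ(92) = 0, μ(93) = 1, μ(94) = 1, μ(95) = 1, μ(96) = 0, μ(97) = -1, μ(98) = 0, μ(99) = 0, μ(100) = 0, μ(101) = -1, μ(102) = -1, μ(103) = -1, μ(104) = 0, μ(105) = -1, μ(106) = 1, μ(107) = -1, μ(108) = 0, μ(109) = -1, μ(110) = -1, μ(111) = 1, μ(112) = 0, μ(113) = -1, μ(114) = -1, μ(115) = 1, μ(116) = 0, μ(117) = 0, μ(118) = 1, μ(119) = 1, μ(120) = 0, μ(121) = 0, μ(122) = 1, μ(123) = 1, μ(124) = 0, μ(125) = 0, μ(126) = 0, μ(127) = -1, μ(128) = 0, μ(129) = 1, μ(130) = -1, μ(131) = -1, μ(132) = 0, μ(133) = 1, μ(134) = 1, μ(135) = 0, μ(136) = 0, μ(137) = -1, μ(138) = -1, μ(139) = -1, μ(140) = 0, μ(141) = 1, μ(142) = 1, μ(143) = 1, μ(144) = 0, μ(145) = 1, μ(146) = 1, μ(147) = 0, μ(148) = 0, μ(149) = -1, μ(150) = 0, μ(151) = -1, μ(152) = 0, μ(153) = 0, μ(154) = -1, μ(155) = 1, μ(156) = 0, μ(157) = -1, μ(158) = 1, μ(159) = 1, μ(160) = 0. Summing all 160 values: 0. (Mertens function M(x) = Σ_{n ≤ x} μ(n); on average M(x) should be small (PNT ⟺ M(x) = o(x)).)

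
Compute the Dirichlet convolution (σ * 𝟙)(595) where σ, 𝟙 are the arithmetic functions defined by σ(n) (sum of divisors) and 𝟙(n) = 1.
(σ * 𝟙)(595) = 1197

Divisors of 595: [1, 5, 7, 17, 35, 85, 119, 595]. For each d | 595:
  d = 1: σ(1) · 𝟙(595/1) = 1 · 1 = 1
  d = 5: σ(5) · 𝟙(595/5) = 6 · 1 = 6
  d = 7: σ(7) · 𝟙(595/7) = 8 · 1 = 8
  d = 17: σ(17) · 𝟙(595/17) = 18 · 1 = 18
  d = 35: σ(35) · 𝟙(595/35) = 48 · 1 = 48
  d = 85: σ(85) · 𝟙(595/85) = 108 · 1 = 108
  d = 119: σ(119) · 𝟙(595/119) = 144 · 1 = 144
  d = 595: σ(595) · 𝟙(595/595) = 864 · 1 = 864
Summing: (σ * 𝟙)(595) = 1 + 6 + 8 + 18 + 48 + 108 + 144 + 864 = 1197.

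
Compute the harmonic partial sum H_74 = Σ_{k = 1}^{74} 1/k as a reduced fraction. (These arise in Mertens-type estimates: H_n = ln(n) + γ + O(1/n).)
H_74 = 668934292077295215167676426926677/136851726813476721146087646859200

Direct summation: H_74 = 1 + 1/2 + ... + 1/74. The least common denominator is lcm(1, ..., 74) = 410555180440430163438262940577600; over this denominator the numerator is 410555180440430163438262940577600 + 205277590220215081719131470288800 + 136851726813476721146087646859200 + 102638795110107540859565735144400 + 82111036088086032687652588115520 + 68425863406738360573043823429600 + 58650740062918594776894705796800 + 51319397555053770429782867572200 + 45617242271158907048695882286400 + 41055518044043016343826294057760 + 37323198221857287585296630961600 + 34212931703369180286521911714800 + 31581167726186935649097149275200 + 29325370031459297388447352898400 + 27370345362695344229217529371840 + 25659698777526885214891433786100 + 24150304731790009614015467092800 + 22808621135579453524347941143200 + 21608167391601587549382260030400 + 20527759022021508171913147028880 + 19550246687639531592298235265600 + 18661599110928643792648315480800 + 17850225236540441888620127851200 + 17106465851684590143260955857400 + 16422207217617206537530517623104 + 15790583863093467824548574637600 + 15205747423719635682898627428800 + 14662685015729648694223676449200 + 14157075187601040118560791054400 + 13685172681347672114608764685920 + 13243715498078392368976223889600 + 12829849388763442607445716893050 + 12441066073952429195098876987200 + 12075152365895004807007733546400 + 11730148012583718955378941159360 + 11404310567789726762173970571600 + 11096085957849463876709809204800 + 10804083695800793774691130015200 + 10527055908728978549699049758400 + 10263879511010754085956573514440 + 10013540986351955205811291233600 + 9775123343819765796149117632800 + 9547794893963492172982859083200 + 9330799555464321896324157740400 + 9123448454231781409739176457280 + 8925112618270220944310063925600 + 8735216605115535392303466820800 + 8553232925842295071630477928700 + 8378677151845513539556386542400 + 8211103608808603268765258811552 + 8050101577263336538005155697600 + 7895291931546733912274287318800 + 7746324159253399310155904539200 + 7602873711859817841449313714400 + 7464639644371457517059326192320 + 7331342507864824347111838224600 + 7202722463867195849794086676800 + 7078537593800520059280395527200 + 6958562380346273956580727806400 + 6842586340673836057304382342960 + 6730412794105412515381359681600 + 6621857749039196184488111944800 + 6516748895879843864099411755200 + 6414924694381721303722858446525 + 6316233545237387129819429855040 + 6220533036976214597549438493600 + 6127689260304927812511387172800 + 6037576182947502403503866773200 + 5950075078846813962873375950400 + 5865074006291859477689470579680 + 5782467330146903710398069585600 + 5702155283894863381086985285800 + 5624043567677125526551547131200 + 5548042978924731938354904602400 = 2006802876231885645503029280780031, so H_74 = 2006802876231885645503029280780031/410555180440430163438262940577600; reducing by gcd(2006802876231885645503029280780031, 410555180440430163438262940577600) = 3 gives 668934292077295215167676426926677/136851726813476721146087646859200 ≈ 4.88802. (The PNT-adjacent estimate ln(74) + γ ≈ 4.88128 matches within O(1/n).)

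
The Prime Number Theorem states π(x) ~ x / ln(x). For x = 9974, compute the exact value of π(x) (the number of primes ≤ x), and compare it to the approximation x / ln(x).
π(9974) = 1229;  x/ln(x) ≈ 1083.22;  relative error ≈ 11.86%.

Directly count primes up to 9974: π(9974) = 1229. The PNT approximation gives 9974/ln(9974) ≈ 9974/9.20774 ≈ 1083.22. Relative error (π(x) − x/ln(x)) / π(x) ≈ 11.86%; the approximation is known to undercount slightly (Li(x) is a better estimate).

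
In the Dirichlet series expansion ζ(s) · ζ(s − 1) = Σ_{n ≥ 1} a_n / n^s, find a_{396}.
σ(396) = 1092

In the product (Σ m^0/m^s)(Σ k / k^s) = Σ (Σ_{d | n} d) / n^s, the coefficient of 1/n^s is σ(n) = Σ_{d | n} d. For n = 396, divisors are [1, 2, 3, 4, 6, 9, 11, 12, 18, 22, 33, 36, 44, 66, 99, 132, 198, 396]; summing: σ(396) = 1092.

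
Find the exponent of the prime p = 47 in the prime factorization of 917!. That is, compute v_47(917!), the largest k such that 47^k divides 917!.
v_47(917!) = 19

Legendre's formula: v_p(n!) = Σ_{k ≥ 1} ⌊n / p^k⌋. For p = 47, n = 917, the terms are:
  ⌊917/47^1⌋ = ⌊917/47⌋ = 19
(the next term ⌊917/47^2⌋ = 0, terminating the sum). Summing: v_47(917!) = 19 = 19.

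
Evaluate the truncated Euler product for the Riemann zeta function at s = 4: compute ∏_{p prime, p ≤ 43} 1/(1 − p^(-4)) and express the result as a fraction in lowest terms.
∏ = 68304364739414847787103076142881583957543/63109073443906486560772797235200000000000

The primes p ≤ 43 are [2, 3, 5, 7, 11, 13, 17, 19, 23, 29, 31, 37, 41, 43]. For each prime, (1 − 1/p^4)^(-1) = p^4 / (p^4 − 1). The product is (1 − 1/2^4)^(-1), (1 − 1/3^4)^(-1), (1 − 1/5^4)^(-1), (1 − 1/7^4)^(-1), (1 − 1/11^4)^(-1), (1 − 1/13^4)^(-1), (1 − 1/17^4)^(-1), (1 − 1/19^4)^(-1), (1 − 1/23^4)^(-1), (1 − 1/29^4)^(-1), (1 − 1/31^4)^(-1), (1 − 1/37^4)^(-1), (1 − 1/41^4)^(-1), (1 − 1/43^4)^(-1) = ∏ p^4 / (p^4 − 1) = 68304364739414847787103076142881583957543/63109073443906486560772797235200000000000.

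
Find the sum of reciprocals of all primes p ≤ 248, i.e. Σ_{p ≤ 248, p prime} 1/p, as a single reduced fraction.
Σ 1/p = 506873196134241441348690763593294873492730445394823722837469097176314709804649267964680634478659521/256041159035492609053110100510385311995538591998443060216114576417920917800321526504084465112487730

π(248) = 53, so the primes ≤ 248 are [2, 3, 5, 7, 11, 13, 17, 19, 23, 29, 31, 37, 41, 43, 47, 53, 59, 61, 67, 71, 73, 79, 83, 89, 97, 101, 103, 107, 109, 113, 127, 131, 137, 139, 149, 151, 157, 163, 167, 173, 179, 181, 191, 193, 197, 199, 211, 223, 227, 229, 233, 239, 241]. Summing 1/p over these primes: 506873196134241441348690763593294873492730445394823722837469097176314709804649267964680634478659521/256041159035492609053110100510385311995538591998443060216114576417920917800321526504084465112487730 ≈ 1.9797. Mertens estimate ln ln(248) + 0.2615 ≈ 1.9687.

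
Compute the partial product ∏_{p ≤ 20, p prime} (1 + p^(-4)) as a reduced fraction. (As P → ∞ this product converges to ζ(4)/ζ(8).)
∏ = 2063478382983759362985032/1914315839042201150180625

The primes p ≤ 20 are [2, 3, 5, 7, 11, 13, 17, 19]. For each, (1 + 1/p^4) = (p^4 + 1)/p^4. Multiplying these fractions over p ∈ [2, 3, 5, 7, 11, 13, 17, 19] gives 2063478382983759362985032/1914315839042201150180625. (In the limit P → ∞ this tends to ζ(4)/ζ(8).)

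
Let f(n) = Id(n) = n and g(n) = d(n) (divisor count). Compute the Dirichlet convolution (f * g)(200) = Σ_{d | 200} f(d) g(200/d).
(Id * d)(200) = 988

Divisors of 200: [1, 2, 4, 5, 8, 10, 20, 25, 40, 50, 100, 200]. For each d | 200:
  d = 1: Id(1) · d(200/1) = 1 · 12 = 12
  d = 2: Id(2) · d(200/2) = 2 · 9 = 18
  d = 4: Id(4) · d(200/4) = 4 · 6 = 24
  d = 5: Id(5) · d(200/5) = 5 · 8 = 40
  d = 8: Id(8) · d(200/8) = 8 · 3 = 24
  d = 10: Id(10) · d(200/10) = 10 · 6 = 60
  d = 20: Id(20) · d(200/20) = 20 · 4 = 80
  d = 25: Id(25) · d(200/25) = 25 · 4 = 100
  d = 40: Id(40) · d(200/40) = 40 · 2 = 80
  d = 50: Id(50) · d(200/50) = 50 · 3 = 150
  d = 100: Id(100) · d(200/100) = 100 · 2 = 200
  d = 200: Id(200) · d(200/200) = 200 · 1 = 200
Summing: (Id * d)(200) = 12 + 18 + 24 + 40 + 24 + 60 + 80 + 100 + 80 + 150 + 200 + 200 = 988.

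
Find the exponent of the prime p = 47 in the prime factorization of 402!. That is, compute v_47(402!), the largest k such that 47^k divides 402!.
v_47(402!) = 8

Legendre's formula: v_p(n!) = Σ_{k ≥ 1} ⌊n / p^k⌋. For p = 47, n = 402, the terms are:
  ⌊402/47^1⌋ = ⌊402/47⌋ = 8
(the next term ⌊402/47^2⌋ = 0, terminating the sum). Summing: v_47(402!) = 8 = 8.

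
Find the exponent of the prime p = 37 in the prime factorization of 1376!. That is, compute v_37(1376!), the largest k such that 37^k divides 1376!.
v_37(1376!) = 38

Legendre's formula: v_p(n!) = Σ_{k ≥ 1} ⌊n / p^k⌋. For p = 37, n = 1376, the terms are:
  ⌊1376/37^1⌋ = ⌊1376/37⌋ = 37
  ⌊1376/37^2⌋ = ⌊1376/1369⌋ = 1
(the next term ⌊1376/37^3⌋ = 0, terminating the sum). Summing: v_37(1376!) = 37 + 1 = 38.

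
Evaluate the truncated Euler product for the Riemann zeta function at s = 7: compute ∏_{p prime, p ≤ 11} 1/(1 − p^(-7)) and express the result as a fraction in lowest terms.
∏ = 731210841345989812500/725156324600530054429

The primes p ≤ 11 are [2, 3, 5, 7, 11]. For each prime, (1 − 1/p^7)^(-1) = p^7 / (p^7 − 1). The product is (1 − 1/2^7)^(-1), (1 − 1/3^7)^(-1), (1 − 1/5^7)^(-1), (1 − 1/7^7)^(-1), (1 − 1/11^7)^(-1) = ∏ p^7 / (p^7 − 1) = 731210841345989812500/725156324600530054429.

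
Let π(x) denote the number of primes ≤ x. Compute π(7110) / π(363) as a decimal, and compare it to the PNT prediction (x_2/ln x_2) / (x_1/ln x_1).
π(7110)/π(363) = 911/72 ≈ 12.6528;  PNT prediction ≈ 13.0171.

π(363) = 72 and π(7110) = 911, so π(7110)/π(363) ≈ 12.6528. The PNT-predicted ratio is (7110/ln(7110)) / (363/ln(363)) ≈ 13.0171. The two agree to within a few percent, as expected.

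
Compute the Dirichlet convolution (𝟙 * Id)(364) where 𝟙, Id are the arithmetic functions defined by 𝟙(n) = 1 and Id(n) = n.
(𝟙 * Id)(364) = 784

Divisors of 364: [1, 2, 4, 7, 13, 14, 26, 28, 52, 91, 182, 364]. For each d | 364:
  d = 1: 𝟙(1) · Id(364/1) = 1 · 364 = 364
  d = 2: 𝟙(2) · Id(364/2) = 1 · 182 = 182
  d = 4: 𝟙(4) · Id(364/4) = 1 · 91 = 91
  d = 7: 𝟙(7) · Id(364/7) = 1 · 52 = 52
  d = 13: 𝟙(13) · Id(364/13) = 1 · 28 = 28
  d = 14: 𝟙(14) · Id(364/14) = 1 · 26 = 26
  d = 26: 𝟙(26) · Id(364/26) = 1 · 14 = 14
  d = 28: 𝟙(28) · Id(364/28) = 1 · 13 = 13
  d = 52: 𝟙(52) · Id(364/52) = 1 · 7 = 7
  d = 91: 𝟙(91) · Id(364/91) = 1 · 4 = 4
  d = 182: 𝟙(182) · Id(364/182) = 1 · 2 = 2
  d = 364: 𝟙(364) · Id(364/364) = 1 · 1 = 1
Summing: (𝟙 * Id)(364) = 364 + 182 + 91 + 52 + 28 + 26 + 14 + 13 + 7 + 4 + 2 + 1 = 784.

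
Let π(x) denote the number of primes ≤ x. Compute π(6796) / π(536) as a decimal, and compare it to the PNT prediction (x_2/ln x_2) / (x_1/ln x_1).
π(6796)/π(536) = 875/99 ≈ 8.8384;  PNT prediction ≈ 9.0295.

π(536) = 99 and π(6796) = 875, so π(6796)/π(536) ≈ 8.8384. The PNT-predicted ratio is (6796/ln(6796)) / (536/ln(536)) ≈ 9.0295. The two agree to within a few percent, as expected.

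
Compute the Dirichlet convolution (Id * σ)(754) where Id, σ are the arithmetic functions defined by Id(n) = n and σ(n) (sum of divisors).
(Id * σ)(754) = 7965

Divisors of 754: [1, 2, 13, 26, 29, 58, 377, 754]. For each d | 754:
  d = 1: Id(1) · σ(754/1) = 1 · 1260 = 1260
  d = 2: Id(2) · σ(754/2) = 2 · 420 = 840
  d = 13: Id(13) · σ(754/13) = 13 · 90 = 1170
  d = 26: Id(26) · σ(754/26) = 26 · 30 = 780
  d = 29: Id(29) · σ(754/29) = 29 · 42 = 1218
  d = 58: Id(58) · σ(754/58) = 58 · 14 = 812
  d = 377: Id(377) · σ(754/377) = 377 · 3 = 1131
  d = 754: Id(754) · σ(754/754) = 754 · 1 = 754
Summing: (Id * σ)(754) = 1260 + 840 + 1170 + 780 + 1218 + 812 + 1131 + 754 = 7965.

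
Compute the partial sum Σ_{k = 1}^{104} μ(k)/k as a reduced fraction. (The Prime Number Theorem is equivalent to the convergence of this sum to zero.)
Σ μ(k)/k = 41203144520038891926409588275527024249/23984823528925228172706521638692258396210

Values of μ(k) for 1 ≤ k ≤ 104: μ(1) = 1, μ(2) = -1, μ(3) = -1, μ(5) = -1, μ(6) = 1, μ(7) = -1, μ(10) = 1, μ(11) = -1, μ(13) = -1, μ(14) = 1, μ(15) = 1, μ(17) = -1, μ(19) = -1, μ(21) = 1, μ(22) = 1, μ(23) = -1, μ(26) = 1, μ(29) = -1, μ(30) = -1, μ(31) = -1, μ(33) = 1, μ(34) = 1, μ(35) = 1, μ(37) = -1, μ(38) = 1, μ(39) = 1, μ(41) = -1, μ(42) = -1, μ(43) = -1, μ(46) = 1, μ(47) = -1, μ(51) = 1, μ(53) = -1, μ(55) = 1, μ(57) = 1, μ(58) = 1, μ(59) = -1, μ(61) = -1, μ(62) = 1, μ(65) = 1, μ(66) = -1, μ(67) = -1, μ(69) = 1, μ(70) = -1, μ(71) = -1, μ(73) = -1, μ(74) = 1, μ(77) = 1, μ(78) = -1, μ(79) = -1, μ(82) = 1, μ(83) = -1, μ(85) = 1, μ(86) = 1, μ(87) = 1, μ(89) = -1, μ(91) = 1, μ(93) = 1, μ(94) = 1, μ(95) = 1, μ(97) = -1, μ(101) = -1, μ(102) = -1, μ(103) = -1, with μ = 0 on non-squarefree integers. Summing μ(k)/k for k where μ(k) ≠ 0 gives 41203144520038891926409588275527024249/23984823528925228172706521638692258396210 ≈ 0.0017. (PNT ⟺ this sum → 0 as n → ∞.)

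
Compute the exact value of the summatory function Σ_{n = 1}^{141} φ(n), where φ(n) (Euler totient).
Σ_{n ≤ 141} φ(n) = 6092

Compute φ(n) for each 1 ≤ n ≤ 141: φ(1) = 1, φ(2) = 1, φ(3) = 2, φ(4) = 2, φ(5) = 4, φ(6) = 2, φ(7) = 6, φ(8) = 4, φ(9) = 6, φ(10) = 4, φ(11) = 10, φ(12) = 4, φ(13) = 12, φ(14) = 6, φ(15) = 8, φ(16) = 8, φ(17) = 16, φ(18) = 6, φ(19) = 18, φ(20) = 8, φ(21) = 12, φ(22) = 10, φ(23) = 22, φ(24) = 8, φ(25) = 20, φ(26) = 12, φ(27) = 18, φ(28) = 12, φ(29) = 28, φ(30) = 8, φ(31) = 30, φ(32) = 16, φ(33) = 20, φ(34) = 16, φ(35) = 24, φ(36) = 12, φ(37) = 36, φ(38) = 18, φ(39) = 24, φ(40) = 16, φ(41) = 40, φ(42) = 12, φ(43) = 42, φ(44) = 20, φ(45) = 24, φ(46) = 22, φ(47) = 46, φ(48) = 16, φ(49) = 42, φ(50) = 20, φ(51) = 32, φ(52) = 24, φ(53) = 52, φ(54) = 18, φ(55) = 40, φ(56) = 24, φ(57) = 36, φ(58) = 28, φ(59) = 58, φ(60) = 16, φ(61) = 60, φ(62) = 30, φ(63) = 36, φ(64) = 32, φ(65) = 48, φ(66) = 20, φ(67) = 66, φ(68) = 32, φ(69) = 44, φ(70) = 24, φ(71) = 70, φ(72) = 24, φ(73) = 72, φ(74) = 36, φ(75) = 40, φ(76) = 36, φ(77) = 60, φ(78) = 24, φ(79) = 78, φ(80) = 32, φ(81) = 54, φ(82) = 40, φ(83) = 82, φ(84) = 24, φ(85) = 64, φ(86) = 42, φ(87) = 56, φ(88) = 40, φ(89) = 88, φ(90) = 24, φ(91) = 72, φ(92) = 44, φ(93) = 60, φ(94) = 46, φ(95) = 72, φ(96) = 32, φ(97) = 96, φ(98) = 42, φ(99) = 60, φ(100) = 40, φ(101) = 100, φ(102) = 32, φ(103) = 102, φ(104) = 48, φ(105) = 48, φ(106) = 52, φ(107) = 106, φ(108) = 36, φ(109) = 108, φ(110) = 40, φ(111) = 72, φ(112) = 48, φ(113) = 112, φ(114) = 36, φ(115) = 88, φ(116) = 56, φ(117) = 72, φ(118) = 58, φ(119) = 96, φ(120) = 32, φ(121) = 110, φ(122) = 60, φ(123) = 80, φ(124) = 60, φ(125) = 100, φ(126) = 36, φ(127) = 126, φ(128) = 64, φ(129) = 84, φ(130) = 48, φ(131) = 130, φ(132) = 40, φ(133) = 108, φ(134) = 66, φ(135) = 72, φ(136) = 64, φ(137) = 136, φ(138) = 44, φ(139) = 138, φ(140) = 48, φ(141) = 92. Summing all 141 values: 6092. (Average order: Σ_{n ≤ x} φ(n) ~ (3/π²) x². For x = 141, (3/π²)·141² ≈ 6043.10.)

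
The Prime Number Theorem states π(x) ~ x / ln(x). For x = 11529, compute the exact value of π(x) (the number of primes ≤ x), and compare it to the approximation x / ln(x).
π(11529) = 1390;  x/ln(x) ≈ 1232.70;  relative error ≈ 11.32%.

Directly count primes up to 11529: π(11529) = 1390. The PNT approximation gives 11529/ln(11529) ≈ 11529/9.35262 ≈ 1232.70. Relative error (π(x) − x/ln(x)) / π(x) ≈ 11.32%; the approximation is known to undercount slightly (Li(x) is a better estimate).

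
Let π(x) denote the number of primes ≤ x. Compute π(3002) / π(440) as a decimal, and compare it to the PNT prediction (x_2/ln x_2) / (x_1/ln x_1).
π(3002)/π(440) = 431/85 ≈ 5.0706;  PNT prediction ≈ 5.1865.

π(440) = 85 and π(3002) = 431, so π(3002)/π(440) ≈ 5.0706. The PNT-predicted ratio is (3002/ln(3002)) / (440/ln(440)) ≈ 5.1865. The two agree to within a few percent, as expected.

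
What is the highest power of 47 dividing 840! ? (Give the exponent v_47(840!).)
v_47(840!) = 17

Legendre's formula: v_p(n!) = Σ_{k ≥ 1} ⌊n / p^k⌋. For p = 47, n = 840, the terms are:
  ⌊840/47^1⌋ = ⌊840/47⌋ = 17
(the next term ⌊840/47^2⌋ = 0, terminating the sum). Summing: v_47(840!) = 17 = 17.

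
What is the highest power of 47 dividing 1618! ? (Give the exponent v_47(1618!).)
v_47(1618!) = 34

Legendre's formula: v_p(n!) = Σ_{k ≥ 1} ⌊n / p^k⌋. For p = 47, n = 1618, the terms are:
  ⌊1618/47^1⌋ = ⌊1618/47⌋ = 34
(the next term ⌊1618/47^2⌋ = 0, terminating the sum). Summing: v_47(1618!) = 34 = 34.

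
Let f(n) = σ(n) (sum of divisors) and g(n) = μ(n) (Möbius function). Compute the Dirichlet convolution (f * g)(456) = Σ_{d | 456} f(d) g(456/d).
(σ * μ)(456) = 456

Divisors of 456: [1, 2, 3, 4, 6, 8, 12, 19, 24, 38, 57, 76, 114, 152, 228, 456]. For each d | 456:
  d = 1: σ(1) · μ(456/1) = 1 · 0 = 0
  d = 2: σ(2) · μ(456/2) = 3 · 0 = 0
  d = 3: σ(3) · μ(456/3) = 4 · 0 = 0
  d = 4: σ(4) · μ(456/4) = 7 · -1 = -7
  d = 6: σ(6) · μ(456/6) = 12 · 0 = 0
  d = 8: σ(8) · μ(456/8) = 15 · 1 = 15
  d = 12: σ(12) · μ(456/12) = 28 · 1 = 28
  d = 19: σ(19) · μ(456/19) = 20 · 0 = 0
  d = 24: σ(24) · μ(456/24) = 60 · -1 = -60
  d = 38: σ(38) · μ(456/38) = 60 · 0 = 0
  d = 57: σ(57) · μ(456/57) = 80 · 0 = 0
  d = 76: σ(76) · μ(456/76) = 140 · 1 = 140
  d = 114: σ(114) · μ(456/114) = 240 · 0 = 0
  d = 152: σ(152) · μ(456/152) = 300 · -1 = -300
  d = 228: σ(228) · μ(456/228) = 560 · -1 = -560
  d = 456: σ(456) · μ(456/456) = 1200 · 1 = 1200
Summing: (σ * μ)(456) = 0 + 0 + 0 + -7 + 0 + 15 + 28 + 0 + -60 + 0 + 0 + 140 + 0 + -300 + -560 + 1200 = 456.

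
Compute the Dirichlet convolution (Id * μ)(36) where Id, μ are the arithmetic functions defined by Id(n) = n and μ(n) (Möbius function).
(Id * μ)(36) = 12

Divisors of 36: [1, 2, 3, 4, 6, 9, 12, 18, 36]. For each d | 36:
  d = 1: Id(1) · μ(36/1) = 1 · 0 = 0
  d = 2: Id(2) · μ(36/2) = 2 · 0 = 0
  d = 3: Id(3) · μ(36/3) = 3 · 0 = 0
  d = 4: Id(4) · μ(36/4) = 4 · 0 = 0
  d = 6: Id(6) · μ(36/6) = 6 · 1 = 6
  d = 9: Id(9) · μ(36/9) = 9 · 0 = 0
  d = 12: Id(12) · μ(36/12) = 12 · -1 = -12
  d = 18: Id(18) · μ(36/18) = 18 · -1 = -18
  d = 36: Id(36) · μ(36/36) = 36 · 1 = 36
Summing: (Id * μ)(36) = 0 + 0 + 0 + 0 + 6 + 0 + -12 + -18 + 36 = 12.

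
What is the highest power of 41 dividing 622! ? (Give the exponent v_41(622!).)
v_41(622!) = 15

Legendre's formula: v_p(n!) = Σ_{k ≥ 1} ⌊n / p^k⌋. For p = 41, n = 622, the terms are:
  ⌊622/41^1⌋ = ⌊622/41⌋ = 15
(the next term ⌊622/41^2⌋ = 0, terminating the sum). Summing: v_41(622!) = 15 = 15.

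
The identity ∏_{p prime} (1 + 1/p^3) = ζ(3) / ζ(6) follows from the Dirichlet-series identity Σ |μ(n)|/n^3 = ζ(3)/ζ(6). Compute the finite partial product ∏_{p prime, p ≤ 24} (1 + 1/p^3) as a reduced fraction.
∏ = 16117288424681472/13642976755448975

The primes p ≤ 24 are [2, 3, 5, 7, 11, 13, 17, 19, 23]. For each, (1 + 1/p^3) = (p^3 + 1)/p^3. Multiplying these fractions over p ∈ [2, 3, 5, 7, 11, 13, 17, 19, 23] gives 16117288424681472/13642976755448975. (In the limit P → ∞ this tends to ζ(3)/ζ(6).)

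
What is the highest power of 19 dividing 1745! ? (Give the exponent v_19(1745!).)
v_19(1745!) = 95

Legendre's formula: v_p(n!) = Σ_{k ≥ 1} ⌊n / p^k⌋. For p = 19, n = 1745, the terms are:
  ⌊1745/19^1⌋ = ⌊1745/19⌋ = 91
  ⌊1745/19^2⌋ = ⌊1745/361⌋ = 4
(the next term ⌊1745/19^3⌋ = 0, terminating the sum). Summing: v_19(1745!) = 91 + 4 = 95.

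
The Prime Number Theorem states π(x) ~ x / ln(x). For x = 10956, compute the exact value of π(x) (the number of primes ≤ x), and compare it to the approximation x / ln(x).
π(10956) = 1330;  x/ln(x) ≈ 1177.86;  relative error ≈ 11.44%.

Directly count primes up to 10956: π(10956) = 1330. The PNT approximation gives 10956/ln(10956) ≈ 10956/9.30164 ≈ 1177.86. Relative error (π(x) − x/ln(x)) / π(x) ≈ 11.44%; the approximation is known to undercount slightly (Li(x) is a better estimate).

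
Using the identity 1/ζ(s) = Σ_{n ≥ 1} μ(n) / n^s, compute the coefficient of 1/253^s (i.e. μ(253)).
μ(253) = 1

Factor n = 253 = 11 · 23. μ(n) = 0 if any exponent ≥ 2 (not squarefree); otherwise μ(n) = (−1)^{ω(n)} where ω(n) is the number of distinct prime factors. Applying: μ(253) = 1.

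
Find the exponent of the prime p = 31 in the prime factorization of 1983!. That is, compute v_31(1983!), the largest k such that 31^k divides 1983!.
v_31(1983!) = 65

Legendre's formula: v_p(n!) = Σ_{k ≥ 1} ⌊n / p^k⌋. For p = 31, n = 1983, the terms are:
  ⌊1983/31^1⌋ = ⌊1983/31⌋ = 63
  ⌊1983/31^2⌋ = ⌊1983/961⌋ = 2
(the next term ⌊1983/31^3⌋ = 0, terminating the sum). Summing: v_31(1983!) = 63 + 2 = 65.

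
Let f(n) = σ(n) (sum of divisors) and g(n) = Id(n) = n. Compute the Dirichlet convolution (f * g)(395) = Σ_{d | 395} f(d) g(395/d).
(σ * Id)(395) = 1749

Divisors of 395: [1, 5, 79, 395]. For each d | 395:
  d = 1: σ(1) · Id(395/1) = 1 · 395 = 395
  d = 5: σ(5) · Id(395/5) = 6 · 79 = 474
  d = 79: σ(79) · Id(395/79) = 80 · 5 = 400
  d = 395: σ(395) · Id(395/395) = 480 · 1 = 480
Summing: (σ * Id)(395) = 395 + 474 + 400 + 480 = 1749.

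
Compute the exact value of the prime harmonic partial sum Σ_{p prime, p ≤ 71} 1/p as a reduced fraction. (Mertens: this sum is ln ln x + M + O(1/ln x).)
Σ 1/p = 972416614407737400870501653/557940830126698960967415390

π(71) = 20, so the primes ≤ 71 are [2, 3, 5, 7, 11, 13, 17, 19, 23, 29, 31, 37, 41, 43, 47, 53, 59, 61, 67, 71]. Summing 1/p over these primes: 972416614407737400870501653/557940830126698960967415390 ≈ 1.7429. Mertens estimate ln ln(71) + 0.2615 ≈ 1.7114.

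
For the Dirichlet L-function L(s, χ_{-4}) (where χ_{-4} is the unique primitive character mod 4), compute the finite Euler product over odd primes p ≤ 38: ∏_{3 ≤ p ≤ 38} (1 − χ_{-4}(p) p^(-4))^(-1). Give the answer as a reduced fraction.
∏ = 36907491853859640421662745584761054387/37320078298954450639637508295357366272

The odd primes p ≤ 38 are [3, 5, 7, 11, 13, 17, 19, 23, 29, 31, 37]. For each, χ(p) = 1 if p ≡ 1 mod 4, χ(p) = −1 if p ≡ 3 mod 4. Taking (1 − χ(p)/p^4)^(-1) = p^4/(p^4 − χ(p)): (1 − (-1)/3^4)^(-1) · (1 − (1)/5^4)^(-1) · (1 − (-1)/7^4)^(-1) · (1 − (-1)/11^4)^(-1) · (1 − (1)/13^4)^(-1) · (1 − (1)/17^4)^(-1) · (1 − (-1)/19^4)^(-1) · (1 − (-1)/23^4)^(-1) · (1 − (1)/29^4)^(-1) · (1 − (-1)/31^4)^(-1) · (1 − (1)/37^4)^(-1) = 36907491853859640421662745584761054387/37320078298954450639637508295357366272.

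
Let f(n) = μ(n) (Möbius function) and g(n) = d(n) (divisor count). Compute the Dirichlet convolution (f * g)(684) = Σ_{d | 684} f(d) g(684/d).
(μ * d)(684) = 1

Divisors of 684: [1, 2, 3, 4, 6, 9, 12, 18, 19, 36, 38, 57, 76, 114, 171, 228, 342, 684]. For each d | 684:
  d = 1: μ(1) · d(684/1) = 1 · 18 = 18
  d = 2: μ(2) · d(684/2) = -1 · 12 = -12
  d = 3: μ(3) · d(684/3) = -1 · 12 = -12
  d = 4: μ(4) · d(684/4) = 0 · 6 = 0
  d = 6: μ(6) · d(684/6) = 1 · 8 = 8
  d = 9: μ(9) · d(684/9) = 0 · 6 = 0
  d = 12: μ(12) · d(684/12) = 0 · 4 = 0
  d = 18: μ(18) · d(684/18) = 0 · 4 = 0
  d = 19: μ(19) · d(684/19) = -1 · 9 = -9
  d = 36: μ(36) · d(684/36) = 0 · 2 = 0
  d = 38: μ(38) · d(684/38) = 1 · 6 = 6
  d = 57: μ(57) · d(684/57) = 1 · 6 = 6
  d = 76: μ(76) · d(684/76) = 0 · 3 = 0
  d = 114: μ(114) · d(684/114) = -1 · 4 = -4
  d = 171: μ(171) · d(684/171) = 0 · 3 = 0
  d = 228: μ(228) · d(684/228) = 0 · 2 = 0
  d = 342: μ(342) · d(684/342) = 0 · 2 = 0
  d = 684: μ(684) · d(684/684) = 0 · 1 = 0
Summing: (μ * d)(684) = 18 + -12 + -12 + 0 + 8 + 0 + 0 + 0 + -9 + 0 + 6 + 6 + 0 + -4 + 0 + 0 + 0 + 0 = 1.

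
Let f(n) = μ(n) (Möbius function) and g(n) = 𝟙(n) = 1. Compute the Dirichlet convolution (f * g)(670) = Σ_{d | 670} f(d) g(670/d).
(μ * 𝟙)(670) = 0

Divisors of 670: [1, 2, 5, 10, 67, 134, 335, 670]. For each d | 670:
  d = 1: μ(1) · 𝟙(670/1) = 1 · 1 = 1
  d = 2: μ(2) · 𝟙(670/2) = -1 · 1 = -1
  d = 5: μ(5) · 𝟙(670/5) = -1 · 1 = -1
  d = 10: μ(10) · 𝟙(670/10) = 1 · 1 = 1
  d = 67: μ(67) · 𝟙(670/67) = -1 · 1 = -1
  d = 134: μ(134) · 𝟙(670/134) = 1 · 1 = 1
  d = 335: μ(335) · 𝟙(670/335) = 1 · 1 = 1
  d = 670: μ(670) · 𝟙(670/670) = -1 · 1 = -1
Summing: (μ * 𝟙)(670) = 1 + -1 + -1 + 1 + -1 + 1 + 1 + -1 = 0.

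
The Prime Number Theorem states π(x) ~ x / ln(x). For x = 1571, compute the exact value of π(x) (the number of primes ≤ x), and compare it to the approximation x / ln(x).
π(1571) = 248;  x/ln(x) ≈ 213.47;  relative error ≈ 13.92%.

Directly count primes up to 1571: π(1571) = 248. The PNT approximation gives 1571/ln(1571) ≈ 1571/7.35947 ≈ 213.47. Relative error (π(x) − x/ln(x)) / π(x) ≈ 13.92%; the approximation is known to undercount slightly (Li(x) is a better estimate).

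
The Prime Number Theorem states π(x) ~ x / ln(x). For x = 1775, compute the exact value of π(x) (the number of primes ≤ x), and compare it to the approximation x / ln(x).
π(1775) = 274;  x/ln(x) ≈ 237.25;  relative error ≈ 13.41%.

Directly count primes up to 1775: π(1775) = 274. The PNT approximation gives 1775/ln(1775) ≈ 1775/7.48156 ≈ 237.25. Relative error (π(x) − x/ln(x)) / π(x) ≈ 13.41%; the approximation is known to undercount slightly (Li(x) is a better estimate).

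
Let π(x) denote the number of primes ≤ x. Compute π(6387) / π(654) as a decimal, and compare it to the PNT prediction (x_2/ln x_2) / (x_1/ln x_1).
π(6387)/π(654) = 832/119 ≈ 6.9916;  PNT prediction ≈ 7.2260.

π(654) = 119 and π(6387) = 832, so π(6387)/π(654) ≈ 6.9916. The PNT-predicted ratio is (6387/ln(6387)) / (654/ln(654)) ≈ 7.2260. The two agree to within a few percent, as expected.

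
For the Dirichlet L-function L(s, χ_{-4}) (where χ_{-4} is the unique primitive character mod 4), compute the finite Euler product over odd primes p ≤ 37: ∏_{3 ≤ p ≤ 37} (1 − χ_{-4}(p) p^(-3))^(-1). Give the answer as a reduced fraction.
∏ = 23039676015771696171729025/23777920687809392849977344

The odd primes p ≤ 37 are [3, 5, 7, 11, 13, 17, 19, 23, 29, 31, 37]. For each, χ(p) = 1 if p ≡ 1 mod 4, χ(p) = −1 if p ≡ 3 mod 4. Taking (1 − χ(p)/p^3)^(-1) = p^3/(p^3 − χ(p)): (1 − (-1)/3^3)^(-1) · (1 − (1)/5^3)^(-1) · (1 − (-1)/7^3)^(-1) · (1 − (-1)/11^3)^(-1) · (1 − (1)/13^3)^(-1) · (1 − (1)/17^3)^(-1) · (1 − (-1)/19^3)^(-1) · (1 − (-1)/23^3)^(-1) · (1 − (1)/29^3)^(-1) · (1 − (-1)/31^3)^(-1) · (1 − (1)/37^3)^(-1) = 23039676015771696171729025/23777920687809392849977344.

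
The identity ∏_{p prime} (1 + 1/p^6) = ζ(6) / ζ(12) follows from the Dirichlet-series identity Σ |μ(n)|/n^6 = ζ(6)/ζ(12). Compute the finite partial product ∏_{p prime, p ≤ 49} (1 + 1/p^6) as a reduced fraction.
∏ = 862155056480201047883460386910418315829132841121015872043175453729006428800800000/847666095717512475523225986389496867701830685289319692004055511811488189213173229

The primes p ≤ 49 are [2, 3, 5, 7, 11, 13, 17, 19, 23, 29, 31, 37, 41, 43, 47]. For each, (1 + 1/p^6) = (p^6 + 1)/p^6. Multiplying these fractions over p ∈ [2, 3, 5, 7, 11, 13, 17, 19, 23, 29, 31, 37, 41, 43, 47] gives 862155056480201047883460386910418315829132841121015872043175453729006428800800000/847666095717512475523225986389496867701830685289319692004055511811488189213173229. (In the limit P → ∞ this tends to ζ(6)/ζ(12).)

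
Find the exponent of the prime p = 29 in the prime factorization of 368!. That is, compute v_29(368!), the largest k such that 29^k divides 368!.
v_29(368!) = 12

Legendre's formula: v_p(n!) = Σ_{k ≥ 1} ⌊n / p^k⌋. For p = 29, n = 368, the terms are:
  ⌊368/29^1⌋ = ⌊368/29⌋ = 12
(the next term ⌊368/29^2⌋ = 0, terminating the sum). Summing: v_29(368!) = 12 = 12.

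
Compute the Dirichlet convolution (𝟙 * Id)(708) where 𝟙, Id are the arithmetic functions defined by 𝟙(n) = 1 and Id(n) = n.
(𝟙 * Id)(708) = 1680

Divisors of 708: [1, 2, 3, 4, 6, 12, 59, 118, 177, 236, 354, 708]. For each d | 708:
  d = 1: 𝟙(1) · Id(708/1) = 1 · 708 = 708
  d = 2: 𝟙(2) · Id(708/2) = 1 · 354 = 354
  d = 3: 𝟙(3) · Id(708/3) = 1 · 236 = 236
  d = 4: 𝟙(4) · Id(708/4) = 1 · 177 = 177
  d = 6: 𝟙(6) · Id(708/6) = 1 · 118 = 118
  d = 12: 𝟙(12) · Id(708/12) = 1 · 59 = 59
  d = 59: 𝟙(59) · Id(708/59) = 1 · 12 = 12
  d = 118: 𝟙(118) · Id(708/118) = 1 · 6 = 6
  d = 177: 𝟙(177) · Id(708/177) = 1 · 4 = 4
  d = 236: 𝟙(236) · Id(708/236) = 1 · 3 = 3
  d = 354: 𝟙(354) · Id(708/354) = 1 · 2 = 2
  d = 708: 𝟙(708) · Id(708/708) = 1 · 1 = 1
Summing: (𝟙 * Id)(708) = 708 + 354 + 236 + 177 + 118 + 59 + 12 + 6 + 4 + 3 + 2 + 1 = 1680.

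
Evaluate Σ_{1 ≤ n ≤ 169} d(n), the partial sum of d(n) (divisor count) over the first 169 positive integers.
Σ_{n ≤ 169} d(n) = 897

Compute d(n) for each 1 ≤ n ≤ 169: d(1) = 1, d(2) = 2, d(3) = 2, d(4) = 3, d(5) = 2, d(6) = 4, d(7) = 2, d(8) = 4, d(9) = 3, d(10) = 4, d(11) = 2, d(12) = 6, d(13) = 2, d(14) = 4, d(15) = 4, d(16) = 5, d(17) = 2, d(18) = 6, d(19) = 2, d(20) = 6, d(21) = 4, d(22) = 4, d(23) = 2, d(24) = 8, d(25) = 3, d(26) = 4, d(27) = 4, d(28) = 6, d(29) = 2, d(30) = 8, d(31) = 2, d(32) = 6, d(33) = 4, d(34) = 4, d(35) = 4, d(36) = 9, d(37) = 2, d(38) = 4, d(39) = 4, d(40) = 8, d(41) = 2, d(42) = 8, d(43) = 2, d(44) = 6, d(45) = 6, d(46) = 4, d(47) = 2, d(48) = 10, d(49) = 3, d(50) = 6, d(51) = 4, d(52) = 6, d(53) = 2, d(54) = 8, d(55) = 4, d(56) = 8, d(57) = 4, d(58) = 4, d(59) = 2, d(60) = 12, d(61) = 2, d(62) = 4, d(63) = 6, d(64) = 7, d(65) = 4, d(66) = 8, d(67) = 2, d(68) = 6, d(69) = 4, d(70) = 8, d(71) = 2, d(72) = 12, d(73) = 2, d(74) = 4, d(75) = 6, d(76) = 6, d(77) = 4, d(78) = 8, d(79) = 2, d(80) = 10, d(81) = 5, d(82) = 4, d(83) = 2, d(84) = 12, d(85) = 4, d(86) = 4, d(87) = 4, d(88) = 8, d(89) = 2, d(90) = 12, d(91) = 4, d(92) = 6, d(93) = 4, d(94) = 4, d(95) = 4, d(96) = 12, d(97) = 2, d(98) = 6, d(99) = 6, d(100) = 9, d(101) = 2, d(102) = 8, d(103) = 2, d(104) = 8, d(105) = 8, d(106) = 4, d(107) = 2, d(108) = 12, d(109) = 2, d(110) = 8, d(111) = 4, d(112) = 10, d(113) = 2, d(114) = 8, d(115) = 4, d(116) = 6, d(117) = 6, d(118) = 4, d(119) = 4, d(120) = 16, d(121) = 3, d(122) = 4, d(123) = 4, d(124) = 6, d(125) = 4, d(126) = 12, d(127) = 2, d(128) = 8, d(129) = 4, d(130) = 8, d(131) = 2, d(132) = 12, d(133) = 4, d(134) = 4, d(135) = 8, d(136) = 8, d(137) = 2, d(138) = 8, d(139) = 2, d(140) = 12, d(141) = 4, d(142) = 4, d(143) = 4, d(144) = 15, d(145) = 4, d(146) = 4, d(147) = 6, d(148) = 6, d(149) = 2, d(150) = 12, d(151) = 2, d(152) = 8, d(153) = 6, d(154) = 8, d(155) = 4, d(156) = 12, d(157) = 2, d(158) = 4, d(159) = 4, d(160) = 12, d(161) = 4, d(162) = 10, d(163) = 2, d(164) = 6, d(165) = 8, d(166) = 4, d(167) = 2, d(168) = 16, d(169) = 3. Summing all 169 values: 897. (Dirichlet's divisor formula: Σ_{n ≤ x} d(n) = x ln(x) + (2γ − 1) x + O(√x). For x = 169, the asymptotic estimate is ≈ 893.05.)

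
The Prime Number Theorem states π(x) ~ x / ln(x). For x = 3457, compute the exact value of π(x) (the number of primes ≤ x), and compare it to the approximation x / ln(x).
π(3457) = 483;  x/ln(x) ≈ 424.27;  relative error ≈ 12.16%.

Directly count primes up to 3457: π(3457) = 483. The PNT approximation gives 3457/ln(3457) ≈ 3457/8.14816 ≈ 424.27. Relative error (π(x) − x/ln(x)) / π(x) ≈ 12.16%; the approximation is known to undercount slightly (Li(x) is a better estimate).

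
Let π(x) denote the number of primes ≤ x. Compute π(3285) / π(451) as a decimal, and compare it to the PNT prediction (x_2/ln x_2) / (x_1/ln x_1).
π(3285)/π(451) = 462/87 ≈ 5.3103;  PNT prediction ≈ 5.4976.

π(451) = 87 and π(3285) = 462, so π(3285)/π(451) ≈ 5.3103. The PNT-predicted ratio is (3285/ln(3285)) / (451/ln(451)) ≈ 5.4976. The two agree to within a few percent, as expected.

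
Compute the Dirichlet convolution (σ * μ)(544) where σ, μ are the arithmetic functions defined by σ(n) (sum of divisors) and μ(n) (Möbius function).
(σ * μ)(544) = 544

Divisors of 544: [1, 2, 4, 8, 16, 17, 32, 34, 68, 136, 272, 544]. For each d | 544:
  d = 1: σ(1) · μ(544/1) = 1 · 0 = 0
  d = 2: σ(2) · μ(544/2) = 3 · 0 = 0
  d = 4: σ(4) · μ(544/4) = 7 · 0 = 0
  d = 8: σ(8) · μ(544/8) = 15 · 0 = 0
  d = 16: σ(16) · μ(544/16) = 31 · 1 = 31
  d = 17: σ(17) · μ(544/17) = 18 · 0 = 0
  d = 32: σ(32) · μ(544/32) = 63 · -1 = -63
  d = 34: σ(34) · μ(544/34) = 54 · 0 = 0
  d = 68: σ(68) · μ(544/68) = 126 · 0 = 0
  d = 136: σ(136) · μ(544/136) = 270 · 0 = 0
  d = 272: σ(272) · μ(544/272) = 558 · -1 = -558
  d = 544: σ(544) · μ(544/544) = 1134 · 1 = 1134
Summing: (σ * μ)(544) = 0 + 0 + 0 + 0 + 31 + 0 + -63 + 0 + 0 + 0 + -558 + 1134 = 544.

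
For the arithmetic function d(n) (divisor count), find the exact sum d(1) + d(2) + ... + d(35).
Σ_{n ≤ 35} d(n) = 131

Compute d(n) for each 1 ≤ n ≤ 35: d(1) = 1, d(2) = 2, d(3) = 2, d(4) = 3, d(5) = 2, d(6) = 4, d(7) = 2, d(8) = 4, d(9) = 3, d(10) = 4, d(11) = 2, d(12) = 6, d(13) = 2, d(14) = 4, d(15) = 4, d(16) = 5, d(17) = 2, d(18) = 6, d(19) = 2, d(20) = 6, d(21) = 4, d(22) = 4, d(23) = 2, d(24) = 8, d(25) = 3, d(26) = 4, d(27) = 4, d(28) = 6, d(29) = 2, d(30) = 8, d(31) = 2, d(32) = 6, d(33) = 4, d(34) = 4, d(35) = 4. Summing all 35 values: 131. (Dirichlet's divisor formula: Σ_{n ≤ x} d(n) = x ln(x) + (2γ − 1) x + O(√x). For x = 35, the asymptotic estimate is ≈ 129.84.)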